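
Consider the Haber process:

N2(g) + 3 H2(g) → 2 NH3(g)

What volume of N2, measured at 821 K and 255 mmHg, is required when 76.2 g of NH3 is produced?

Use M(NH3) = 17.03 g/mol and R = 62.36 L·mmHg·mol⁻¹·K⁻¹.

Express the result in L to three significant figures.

n(NH3) = 76.20 / 17.03 = 4.474 mol
n(N2) = (1/2) × 4.474 = 2.237 mol
V = nRT/P = 2.237 × 62.36 × 821 / 255 = 449.1 L

449 L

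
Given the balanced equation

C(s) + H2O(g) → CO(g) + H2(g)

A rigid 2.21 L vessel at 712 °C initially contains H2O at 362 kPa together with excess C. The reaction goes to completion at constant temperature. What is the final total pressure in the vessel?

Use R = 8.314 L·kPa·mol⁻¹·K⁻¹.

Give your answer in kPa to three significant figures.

Rigid vessel, constant T ⇒ P scales with total gas moles (1 → 2).
P_final = (2/1) × 362 = 724.0 kPa

724 kPa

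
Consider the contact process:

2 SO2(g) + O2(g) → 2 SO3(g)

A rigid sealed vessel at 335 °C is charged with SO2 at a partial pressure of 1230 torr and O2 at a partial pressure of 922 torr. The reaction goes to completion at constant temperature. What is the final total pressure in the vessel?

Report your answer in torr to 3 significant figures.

1540 torr

At constant V, partial pressures at 335 °C are proportional to moles, so apply stoichiometry directly to pressures.
P(O2) required for 1230 torr of SO2 = (1/2) × 1230 = 615.0 torr; available 922 torr, so SO2 is limiting.
P(O2) remaining = 922 − (1/2) × 1230 = 307.0 torr
P(gaseous products) = (2)/2 × 1230 = 1230 torr
P_total at 335 °C = 307.0 + 1230 = 1537 torr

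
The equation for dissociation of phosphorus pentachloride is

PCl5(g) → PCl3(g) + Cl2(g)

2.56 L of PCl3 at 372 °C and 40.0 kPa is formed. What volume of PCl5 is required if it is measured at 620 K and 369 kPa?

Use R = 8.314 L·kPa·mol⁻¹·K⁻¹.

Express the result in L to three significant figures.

0.267 L

n(PCl3) = PV/RT = (40.0 × 2.56) / (8.314 × 645.15) = 0.01909 mol
n(PCl5) = (1/1) × 0.01909 = 0.01909 mol
V = nRT/P = 0.01909 × 8.314 × 620 / 369 = 0.2667 L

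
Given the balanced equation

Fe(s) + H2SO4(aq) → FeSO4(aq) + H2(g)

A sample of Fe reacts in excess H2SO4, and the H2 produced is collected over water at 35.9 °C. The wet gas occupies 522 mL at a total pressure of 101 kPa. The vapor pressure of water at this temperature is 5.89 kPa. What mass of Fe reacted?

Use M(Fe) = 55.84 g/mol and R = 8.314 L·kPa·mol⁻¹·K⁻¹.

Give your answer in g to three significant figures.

P(H2) = 101 − 5.89 = 95.11 kPa
n(H2) = PV/RT = (95.11 × 0.5220) / (8.314 × 309.05) = 0.01932 mol
n(Fe) = (1/1) × 0.01932 = 0.01932 mol
m(Fe) = 0.01932 × 55.84 = 1.079 g

1.08 g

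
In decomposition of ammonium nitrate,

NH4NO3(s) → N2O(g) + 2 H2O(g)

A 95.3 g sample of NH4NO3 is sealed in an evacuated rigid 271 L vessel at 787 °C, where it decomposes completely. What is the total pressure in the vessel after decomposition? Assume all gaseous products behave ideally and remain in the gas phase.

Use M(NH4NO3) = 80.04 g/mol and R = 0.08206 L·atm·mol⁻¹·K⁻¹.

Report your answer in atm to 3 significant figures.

n(NH4NO3) = 95.3 / 80.04 = 1.191 mol
n(gas produced) = (3/1) × 1.191 = 3.573 mol
P = nRT/V = 3.573 × 0.08206 × 1060.15 / 271 = 1.147 atm

1.15 atm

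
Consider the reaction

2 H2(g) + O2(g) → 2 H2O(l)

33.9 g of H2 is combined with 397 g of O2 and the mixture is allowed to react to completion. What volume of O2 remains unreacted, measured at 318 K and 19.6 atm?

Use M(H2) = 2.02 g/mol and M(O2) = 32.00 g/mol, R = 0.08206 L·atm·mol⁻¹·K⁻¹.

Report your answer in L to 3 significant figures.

n(H2) = 33.9 / 2.02 = 16.78 mol
n(O2) = 397 / 32.00 = 12.41 mol
For 16.78 mol H2, stoichiometry requires (1/2) × 16.78 = 8.390 mol O2; 12.41 mol is available, so H2 is limiting.
n(O2) consumed = (1/2) × 16.78 = 8.390 mol; remaining = 12.41 − 8.390 = 4.020 mol
V(O2) = nRT/P = 4.020 × 0.08206 × 318 / 19.6 = 5.352 L

5.35 L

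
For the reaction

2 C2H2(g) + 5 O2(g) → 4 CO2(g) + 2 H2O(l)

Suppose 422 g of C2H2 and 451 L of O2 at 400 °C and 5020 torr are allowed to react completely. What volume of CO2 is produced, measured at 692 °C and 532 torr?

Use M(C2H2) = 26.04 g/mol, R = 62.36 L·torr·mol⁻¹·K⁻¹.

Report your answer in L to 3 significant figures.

n(C2H2) = 422 / 26.04 = 16.21 mol
n(O2) = PV/RT = (5020 × 451) / (62.36 × 673.15) = 53.93 mol
For 16.21 mol C2H2, stoichiometry requires (5/2) × 16.21 = 40.53 mol O2; 53.93 mol is available, so C2H2 is limiting.
n(CO2) = (4/2) × 16.21 = 32.42 mol
V(CO2) = nRT/P = 32.42 × 62.36 × 965.15 / 532 = 3668 L

3670 L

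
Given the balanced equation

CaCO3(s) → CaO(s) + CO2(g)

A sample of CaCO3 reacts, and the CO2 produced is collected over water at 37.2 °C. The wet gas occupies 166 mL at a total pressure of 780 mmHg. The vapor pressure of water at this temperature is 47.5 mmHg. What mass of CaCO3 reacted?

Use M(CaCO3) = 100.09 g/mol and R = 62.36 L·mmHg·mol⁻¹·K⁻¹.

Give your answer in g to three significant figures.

0.629 g

P(CO2) = 780 − 47.5 = 732.5 mmHg
n(CO2) = PV/RT = (732.5 × 0.1660) / (62.36 × 310.35) = 0.006283 mol
n(CaCO3) = (1/1) × 0.006283 = 0.006283 mol
m(CaCO3) = 0.006283 × 100.09 = 0.6289 g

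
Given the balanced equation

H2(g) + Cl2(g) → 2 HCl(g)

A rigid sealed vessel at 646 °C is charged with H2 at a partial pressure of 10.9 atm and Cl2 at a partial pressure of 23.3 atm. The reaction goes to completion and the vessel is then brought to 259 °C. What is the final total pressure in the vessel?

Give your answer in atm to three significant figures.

At constant V, partial pressures at 646 °C are proportional to moles, so apply stoichiometry directly to pressures.
P(Cl2) required for 10.9 atm of H2 = (1/1) × 10.9 = 10.90 atm; available 23.3 atm, so H2 is limiting.
P(Cl2) remaining = 23.3 − (1/1) × 10.9 = 12.40 atm
P(gaseous products) = (2)/1 × 10.9 = 21.80 atm
P_total at 646 °C = 12.40 + 21.80 = 34.20 atm
Scaling to 259 °C: P = 34.20 × 532.15/919.15 = 19.80 atm

19.8 atm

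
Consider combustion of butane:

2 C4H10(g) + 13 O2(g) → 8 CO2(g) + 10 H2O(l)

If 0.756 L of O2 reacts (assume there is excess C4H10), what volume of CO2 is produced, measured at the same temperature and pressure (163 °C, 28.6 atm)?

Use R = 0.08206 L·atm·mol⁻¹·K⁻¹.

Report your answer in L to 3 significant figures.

At constant T and P, gas volumes are in the mole ratio: V(CO2) = (8/13) × 0.756 = 0.4652 L

0.465 L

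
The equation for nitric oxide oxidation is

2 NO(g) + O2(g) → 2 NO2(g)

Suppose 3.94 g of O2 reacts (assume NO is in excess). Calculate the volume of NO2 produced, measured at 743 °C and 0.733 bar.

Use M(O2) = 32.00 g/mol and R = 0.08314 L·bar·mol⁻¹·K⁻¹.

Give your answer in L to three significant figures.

28.4 L

n(O2) = 3.940 / 32.00 = 0.1231 mol
n(NO2) = (2/1) × 0.1231 = 0.2462 mol
V = nRT/P = 0.2462 × 0.08314 × 1016.15 / 0.733 = 28.38 L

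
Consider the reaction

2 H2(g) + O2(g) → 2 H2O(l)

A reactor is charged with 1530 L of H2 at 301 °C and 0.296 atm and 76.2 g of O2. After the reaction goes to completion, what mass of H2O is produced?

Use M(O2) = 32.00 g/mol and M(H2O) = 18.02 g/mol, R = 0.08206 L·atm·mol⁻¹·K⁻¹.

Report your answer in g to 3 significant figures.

n(H2) = PV/RT = (0.296 × 1530) / (0.08206 × 574.15) = 9.612 mol
n(O2) = 76.2 / 32.00 = 2.381 mol
For 9.612 mol H2, stoichiometry requires (1/2) × 9.612 = 4.806 mol O2; 2.381 mol is available, so O2 is limiting.
n(H2O) = (2/1) × 2.381 = 4.762 mol
m(H2O) = 4.762 × 18.02 = 85.81 g

85.8 g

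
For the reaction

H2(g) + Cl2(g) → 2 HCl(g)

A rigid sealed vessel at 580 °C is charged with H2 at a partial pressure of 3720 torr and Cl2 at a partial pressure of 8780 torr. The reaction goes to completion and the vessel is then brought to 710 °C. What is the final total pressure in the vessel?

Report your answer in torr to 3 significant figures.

Because the vessel is rigid and T is held at 580 °C, work the stoichiometry in partial pressures (P_i = n_iRT/V).
P(Cl2) required for 3720 torr of H2 = (1/1) × 3720 = 3720 torr; available 8780 torr, so H2 is limiting.
P(Cl2) remaining = 8780 − (1/1) × 3720 = 5060 torr
P(gaseous products) = (2)/1 × 3720 = 7440 torr
P_total at 580 °C = 5060 + 7440 = 12500 torr
Scaling to 710 °C: P = 12500 × 983.15/853.15 = 14400 torr

14400 torr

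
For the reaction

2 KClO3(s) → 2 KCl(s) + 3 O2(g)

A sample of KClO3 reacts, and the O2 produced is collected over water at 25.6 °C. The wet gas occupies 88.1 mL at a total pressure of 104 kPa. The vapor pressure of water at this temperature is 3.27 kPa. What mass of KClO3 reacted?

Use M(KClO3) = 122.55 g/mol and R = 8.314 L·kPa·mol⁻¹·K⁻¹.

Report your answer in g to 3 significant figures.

P(O2) = 104 − 3.27 = 100.7 kPa
n(O2) = PV/RT = (100.7 × 0.08810) / (8.314 × 298.75) = 0.003572 mol
n(KClO3) = (2/3) × 0.003572 = 0.002381 mol
m(KClO3) = 0.002381 × 122.55 = 0.2918 g

0.292 g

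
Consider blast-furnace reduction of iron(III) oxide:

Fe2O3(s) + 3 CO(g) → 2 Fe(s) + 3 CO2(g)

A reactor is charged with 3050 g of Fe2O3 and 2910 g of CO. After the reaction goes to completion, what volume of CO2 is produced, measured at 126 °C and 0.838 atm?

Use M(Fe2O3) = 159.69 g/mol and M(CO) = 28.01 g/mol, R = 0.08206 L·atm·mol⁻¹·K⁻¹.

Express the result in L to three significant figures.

n(Fe2O3) = 3050 / 159.69 = 19.10 mol
n(CO) = 2910 / 28.01 = 103.9 mol
For 19.10 mol Fe2O3, stoichiometry requires (3/1) × 19.10 = 57.30 mol CO; 103.9 mol is available, so Fe2O3 is limiting.
n(CO2) = (3/1) × 19.10 = 57.30 mol
V(CO2) = nRT/P = 57.30 × 0.08206 × 399.15 / 0.838 = 2240 L

2240 L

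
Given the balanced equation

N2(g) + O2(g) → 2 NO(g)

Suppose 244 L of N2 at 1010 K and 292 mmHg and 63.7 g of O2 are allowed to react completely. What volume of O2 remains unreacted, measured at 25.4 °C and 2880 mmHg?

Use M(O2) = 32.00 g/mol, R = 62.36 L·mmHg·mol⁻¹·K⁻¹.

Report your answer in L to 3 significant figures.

5.56 L

n(N2) = PV/RT = (292 × 244) / (62.36 × 1010) = 1.131 mol
n(O2) = 63.7 / 32.00 = 1.991 mol
For 1.131 mol N2, stoichiometry requires (1/1) × 1.131 = 1.131 mol O2; 1.991 mol is available, so N2 is limiting.
n(O2) consumed = (1/1) × 1.131 = 1.131 mol; remaining = 1.991 − 1.131 = 0.8600 mol
V(O2) = nRT/P = 0.8600 × 62.36 × 298.55 / 2880 = 5.559 L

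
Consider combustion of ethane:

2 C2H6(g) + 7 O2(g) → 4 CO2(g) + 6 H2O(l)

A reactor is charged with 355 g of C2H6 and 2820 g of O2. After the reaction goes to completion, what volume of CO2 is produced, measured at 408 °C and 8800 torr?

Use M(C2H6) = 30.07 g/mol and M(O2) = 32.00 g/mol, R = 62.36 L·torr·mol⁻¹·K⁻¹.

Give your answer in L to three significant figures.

114 L

n(C2H6) = 355 / 30.07 = 11.81 mol
n(O2) = 2820 / 32.00 = 88.12 mol
For 11.81 mol C2H6, stoichiometry requires (7/2) × 11.81 = 41.34 mol O2; 88.12 mol is available, so C2H6 is limiting.
n(CO2) = (4/2) × 11.81 = 23.62 mol
V(CO2) = nRT/P = 23.62 × 62.36 × 681.15 / 8800 = 114.0 L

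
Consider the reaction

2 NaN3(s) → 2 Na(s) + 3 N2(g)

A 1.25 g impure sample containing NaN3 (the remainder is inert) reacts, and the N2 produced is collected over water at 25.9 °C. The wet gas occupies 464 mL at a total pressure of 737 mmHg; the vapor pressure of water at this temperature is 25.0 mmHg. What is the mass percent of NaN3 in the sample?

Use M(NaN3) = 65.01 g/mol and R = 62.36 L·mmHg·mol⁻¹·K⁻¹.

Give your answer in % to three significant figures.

61.4 %

P(N2) = 737 − 25.0 = 712.0 mmHg
n(N2) = PV/RT = (712.0 × 0.4640) / (62.36 × 299.05) = 0.01772 mol
n(NaN3) = (2/3) × 0.01772 = 0.01181 mol
m(NaN3) = 0.01181 × 65.01 = 0.7678 g
%NaN3 = 0.7678 / 1.25 × 100 = 61.42%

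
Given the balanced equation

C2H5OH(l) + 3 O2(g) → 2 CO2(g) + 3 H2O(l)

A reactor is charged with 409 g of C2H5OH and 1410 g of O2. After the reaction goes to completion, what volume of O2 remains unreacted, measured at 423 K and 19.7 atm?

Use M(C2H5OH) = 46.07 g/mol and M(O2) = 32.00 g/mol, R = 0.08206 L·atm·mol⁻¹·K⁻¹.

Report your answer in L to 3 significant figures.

n(C2H5OH) = 409 / 46.07 = 8.878 mol
n(O2) = 1410 / 32.00 = 44.06 mol
For 8.878 mol C2H5OH, stoichiometry requires (3/1) × 8.878 = 26.63 mol O2; 44.06 mol is available, so C2H5OH is limiting.
n(O2) consumed = (3/1) × 8.878 = 26.63 mol; remaining = 44.06 − 26.63 = 17.43 mol
V(O2) = nRT/P = 17.43 × 0.08206 × 423 / 19.7 = 30.71 L

30.7 L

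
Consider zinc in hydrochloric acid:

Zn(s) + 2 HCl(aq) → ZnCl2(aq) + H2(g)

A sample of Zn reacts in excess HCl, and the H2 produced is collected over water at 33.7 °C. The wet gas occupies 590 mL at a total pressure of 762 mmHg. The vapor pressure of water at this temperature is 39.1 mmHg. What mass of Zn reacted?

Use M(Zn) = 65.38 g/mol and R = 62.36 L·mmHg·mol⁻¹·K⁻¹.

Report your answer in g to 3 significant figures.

1.46 g

P(H2) = 762 − 39.1 = 722.9 mmHg
n(H2) = PV/RT = (722.9 × 0.5900) / (62.36 × 306.85) = 0.02229 mol
n(Zn) = (1/1) × 0.02229 = 0.02229 mol
m(Zn) = 0.02229 × 65.38 = 1.457 g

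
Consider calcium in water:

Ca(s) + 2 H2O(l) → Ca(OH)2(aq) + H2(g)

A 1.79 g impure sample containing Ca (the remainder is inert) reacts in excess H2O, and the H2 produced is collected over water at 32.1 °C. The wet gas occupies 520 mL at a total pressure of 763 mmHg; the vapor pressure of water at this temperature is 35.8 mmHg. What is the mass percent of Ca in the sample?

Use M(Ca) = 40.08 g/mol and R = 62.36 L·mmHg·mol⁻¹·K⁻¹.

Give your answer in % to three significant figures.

P(H2) = 763 − 35.8 = 727.2 mmHg
n(H2) = PV/RT = (727.2 × 0.5200) / (62.36 × 305.25) = 0.01987 mol
n(Ca) = (1/1) × 0.01987 = 0.01987 mol
m(Ca) = 0.01987 × 40.08 = 0.7964 g
%Ca = 0.7964 / 1.79 × 100 = 44.49%

44.5 %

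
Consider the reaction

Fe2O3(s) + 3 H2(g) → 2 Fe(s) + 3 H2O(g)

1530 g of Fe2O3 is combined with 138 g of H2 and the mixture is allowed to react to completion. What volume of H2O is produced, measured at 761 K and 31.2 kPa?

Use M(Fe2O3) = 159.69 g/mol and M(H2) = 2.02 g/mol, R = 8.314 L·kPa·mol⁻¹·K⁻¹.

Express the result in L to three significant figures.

n(Fe2O3) = 1530 / 159.69 = 9.581 mol
n(H2) = 138 / 2.02 = 68.32 mol
For 9.581 mol Fe2O3, stoichiometry requires (3/1) × 9.581 = 28.74 mol H2; 68.32 mol is available, so Fe2O3 is limiting.
n(H2O) = (3/1) × 9.581 = 28.74 mol
V(H2O) = nRT/P = 28.74 × 8.314 × 761 / 31.2 = 5828 L

5830 L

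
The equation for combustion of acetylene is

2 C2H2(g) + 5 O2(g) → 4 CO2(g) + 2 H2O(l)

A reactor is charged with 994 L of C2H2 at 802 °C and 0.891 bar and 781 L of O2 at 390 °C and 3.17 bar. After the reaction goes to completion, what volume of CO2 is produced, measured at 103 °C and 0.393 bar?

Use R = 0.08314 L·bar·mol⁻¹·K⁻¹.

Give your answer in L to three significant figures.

1580 L

n(C2H2) = PV/RT = (0.891 × 994) / (0.08314 × 1075.15) = 9.908 mol
n(O2) = PV/RT = (3.17 × 781) / (0.08314 × 663.15) = 44.90 mol
For 9.908 mol C2H2, stoichiometry requires (5/2) × 9.908 = 24.77 mol O2; 44.90 mol is available, so C2H2 is limiting.
n(CO2) = (4/2) × 9.908 = 19.82 mol
V(CO2) = nRT/P = 19.82 × 0.08314 × 376.15 / 0.393 = 1577 L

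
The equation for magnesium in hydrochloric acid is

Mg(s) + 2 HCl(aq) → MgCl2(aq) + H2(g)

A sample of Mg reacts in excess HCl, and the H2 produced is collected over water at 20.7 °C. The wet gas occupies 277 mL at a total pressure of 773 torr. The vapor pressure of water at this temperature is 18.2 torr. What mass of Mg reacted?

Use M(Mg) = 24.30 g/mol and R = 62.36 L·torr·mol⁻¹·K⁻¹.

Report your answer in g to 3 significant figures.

P(H2) = 773 − 18.2 = 754.8 torr
n(H2) = PV/RT = (754.8 × 0.2770) / (62.36 × 293.85) = 0.01141 mol
n(Mg) = (1/1) × 0.01141 = 0.01141 mol
m(Mg) = 0.01141 × 24.30 = 0.2773 g

0.277 g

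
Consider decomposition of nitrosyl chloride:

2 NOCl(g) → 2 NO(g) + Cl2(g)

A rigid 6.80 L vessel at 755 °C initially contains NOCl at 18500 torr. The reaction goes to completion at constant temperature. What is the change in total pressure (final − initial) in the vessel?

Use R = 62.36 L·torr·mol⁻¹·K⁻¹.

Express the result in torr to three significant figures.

9250 torr

At constant T and V, P ∝ n(gas): 2 mol gas → 3 mol gas.
P_final = (3/2) × 18500 = 27750 torr; ΔP = 27750 − 18500 = 9250 torr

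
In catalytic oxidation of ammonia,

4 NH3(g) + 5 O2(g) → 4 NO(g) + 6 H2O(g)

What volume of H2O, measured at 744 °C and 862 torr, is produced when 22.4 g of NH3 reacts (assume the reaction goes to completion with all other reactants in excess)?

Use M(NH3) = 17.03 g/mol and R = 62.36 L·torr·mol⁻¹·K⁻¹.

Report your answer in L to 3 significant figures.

n(NH3) = 22.40 / 17.03 = 1.315 mol
n(H2O) = (6/4) × 1.315 = 1.972 mol
V = nRT/P = 1.972 × 62.36 × 1017.15 / 862 = 145.1 L

145 L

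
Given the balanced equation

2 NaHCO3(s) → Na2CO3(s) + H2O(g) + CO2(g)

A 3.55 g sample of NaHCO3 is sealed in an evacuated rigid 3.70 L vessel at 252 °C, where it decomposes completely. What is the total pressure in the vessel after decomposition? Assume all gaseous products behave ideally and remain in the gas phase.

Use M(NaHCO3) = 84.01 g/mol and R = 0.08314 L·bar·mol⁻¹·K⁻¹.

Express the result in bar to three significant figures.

0.499 bar

n(NaHCO3) = 3.55 / 84.01 = 0.04226 mol
n(gas produced) = (2/2) × 0.04226 = 0.04226 mol
P = nRT/V = 0.04226 × 0.08314 × 525.15 / 3.70 = 0.4987 bar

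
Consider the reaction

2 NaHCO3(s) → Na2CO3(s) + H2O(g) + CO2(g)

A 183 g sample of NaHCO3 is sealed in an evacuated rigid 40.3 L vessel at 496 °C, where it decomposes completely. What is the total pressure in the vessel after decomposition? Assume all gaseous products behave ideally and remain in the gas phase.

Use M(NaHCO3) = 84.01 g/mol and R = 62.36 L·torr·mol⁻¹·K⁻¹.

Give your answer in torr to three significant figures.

2590 torr

n(NaHCO3) = 183 / 84.01 = 2.178 mol
n(gas produced) = (2/2) × 2.178 = 2.178 mol
P = nRT/V = 2.178 × 62.36 × 769.15 / 40.3 = 2592 torr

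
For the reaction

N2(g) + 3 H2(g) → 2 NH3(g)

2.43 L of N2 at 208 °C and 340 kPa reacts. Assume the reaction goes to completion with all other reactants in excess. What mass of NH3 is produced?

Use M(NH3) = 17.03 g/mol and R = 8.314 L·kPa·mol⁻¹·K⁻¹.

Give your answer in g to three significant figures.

n(N2) = PV/RT = (340 × 2.43) / (8.314 × 481.15) = 0.2065 mol
n(NH3) = (2/1) × 0.2065 = 0.4130 mol
m(NH3) = 0.4130 × 17.03 = 7.033 g

7.03 g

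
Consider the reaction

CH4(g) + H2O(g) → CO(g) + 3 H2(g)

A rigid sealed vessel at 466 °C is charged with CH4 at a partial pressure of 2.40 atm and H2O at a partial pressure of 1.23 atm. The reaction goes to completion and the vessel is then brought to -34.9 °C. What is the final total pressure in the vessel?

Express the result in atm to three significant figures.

1.96 atm

At constant V, partial pressures at 466 °C are proportional to moles, so apply stoichiometry directly to pressures.
P(H2O) required for 2.40 atm of CH4 = (1/1) × 2.40 = 2.400 atm; available 1.23 atm, so H2O is limiting.
P(CH4) remaining = 2.40 − (1/1) × 1.23 = 1.170 atm
P(gaseous products) = (1+3)/1 × 1.23 = 4.920 atm
P_total at 466 °C = 1.170 + 4.920 = 6.090 atm
Scaling to -34.9 °C: P = 6.090 × 238.25/739.15 = 1.963 atm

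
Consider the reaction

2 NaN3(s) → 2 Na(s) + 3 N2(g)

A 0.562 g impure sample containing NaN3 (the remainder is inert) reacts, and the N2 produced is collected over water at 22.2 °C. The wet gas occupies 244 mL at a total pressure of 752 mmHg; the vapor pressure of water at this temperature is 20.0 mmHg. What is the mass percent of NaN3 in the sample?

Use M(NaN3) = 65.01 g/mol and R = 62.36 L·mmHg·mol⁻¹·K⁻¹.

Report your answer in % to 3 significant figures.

P(N2) = 752 − 20.0 = 732.0 mmHg
n(N2) = PV/RT = (732.0 × 0.2440) / (62.36 × 295.35) = 0.009697 mol
n(NaN3) = (2/3) × 0.009697 = 0.006465 mol
m(NaN3) = 0.006465 × 65.01 = 0.4203 g
%NaN3 = 0.4203 / 0.562 × 100 = 74.79%

74.8 %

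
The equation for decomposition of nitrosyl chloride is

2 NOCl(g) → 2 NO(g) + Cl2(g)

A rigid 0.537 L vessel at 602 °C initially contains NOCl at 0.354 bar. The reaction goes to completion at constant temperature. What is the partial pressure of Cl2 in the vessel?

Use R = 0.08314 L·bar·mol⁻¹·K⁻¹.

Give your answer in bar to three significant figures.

n(NOCl)₀ = PV/RT = (0.354 × 0.537) / (0.08314 × 875.15) = 0.002613 mol
n(Cl2) = (1/2) × 0.002613 = 0.001306 mol
P(Cl2) = nRT/V = 0.001306 × 0.08314 × 875.15 / 0.537 = 0.1770 bar

0.177 bar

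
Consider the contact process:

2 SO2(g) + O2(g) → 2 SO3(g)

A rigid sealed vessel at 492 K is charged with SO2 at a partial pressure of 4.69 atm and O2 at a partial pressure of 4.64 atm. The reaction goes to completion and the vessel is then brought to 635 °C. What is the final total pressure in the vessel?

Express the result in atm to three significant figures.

Because the vessel is rigid and T is held at 492 K, work the stoichiometry in partial pressures (P_i = n_iRT/V).
P(O2) required for 4.69 atm of SO2 = (1/2) × 4.69 = 2.345 atm; available 4.64 atm, so SO2 is limiting.
P(O2) remaining = 4.64 − (1/2) × 4.69 = 2.295 atm
P(gaseous products) = (2)/2 × 4.69 = 4.690 atm
P_total at 492 K = 2.295 + 4.690 = 6.985 atm
Scaling to 635 °C: P = 6.985 × 908.15/492 = 12.89 atm

12.9 atm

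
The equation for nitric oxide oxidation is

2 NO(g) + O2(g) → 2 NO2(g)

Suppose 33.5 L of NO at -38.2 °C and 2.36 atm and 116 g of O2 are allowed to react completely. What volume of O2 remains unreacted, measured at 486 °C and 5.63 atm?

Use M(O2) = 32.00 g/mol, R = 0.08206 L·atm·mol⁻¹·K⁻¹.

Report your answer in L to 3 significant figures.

17.4 L

n(NO) = PV/RT = (2.36 × 33.5) / (0.08206 × 234.95) = 4.101 mol
n(O2) = 116 / 32.00 = 3.625 mol
For 4.101 mol NO, stoichiometry requires (1/2) × 4.101 = 2.050 mol O2; 3.625 mol is available, so NO is limiting.
n(O2) consumed = (1/2) × 4.101 = 2.050 mol; remaining = 3.625 − 2.050 = 1.575 mol
V(O2) = nRT/P = 1.575 × 0.08206 × 759.15 / 5.63 = 17.43 L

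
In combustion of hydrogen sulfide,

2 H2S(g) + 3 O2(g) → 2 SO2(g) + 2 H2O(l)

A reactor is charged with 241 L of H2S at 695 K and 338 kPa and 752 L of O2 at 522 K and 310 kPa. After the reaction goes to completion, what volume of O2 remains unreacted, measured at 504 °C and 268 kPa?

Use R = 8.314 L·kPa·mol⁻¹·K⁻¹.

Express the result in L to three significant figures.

785 L

n(H2S) = PV/RT = (338 × 241) / (8.314 × 695) = 14.10 mol
n(O2) = PV/RT = (310 × 752) / (8.314 × 522) = 53.72 mol
For 14.10 mol H2S, stoichiometry requires (3/2) × 14.10 = 21.15 mol O2; 53.72 mol is available, so H2S is limiting.
n(O2) consumed = (3/2) × 14.10 = 21.15 mol; remaining = 53.72 − 21.15 = 32.57 mol
V(O2) = nRT/P = 32.57 × 8.314 × 777.15 / 268 = 785.2 L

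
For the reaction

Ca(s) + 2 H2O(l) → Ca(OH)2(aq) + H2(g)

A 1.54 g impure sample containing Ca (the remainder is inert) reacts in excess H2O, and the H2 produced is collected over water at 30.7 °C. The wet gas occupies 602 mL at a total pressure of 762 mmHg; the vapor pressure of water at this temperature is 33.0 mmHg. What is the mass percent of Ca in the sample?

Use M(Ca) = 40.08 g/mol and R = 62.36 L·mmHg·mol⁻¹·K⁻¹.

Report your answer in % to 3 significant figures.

P(H2) = 762 − 33.0 = 729.0 mmHg
n(H2) = PV/RT = (729.0 × 0.6020) / (62.36 × 303.85) = 0.02316 mol
n(Ca) = (1/1) × 0.02316 = 0.02316 mol
m(Ca) = 0.02316 × 40.08 = 0.9283 g
%Ca = 0.9283 / 1.54 × 100 = 60.28%

60.3 %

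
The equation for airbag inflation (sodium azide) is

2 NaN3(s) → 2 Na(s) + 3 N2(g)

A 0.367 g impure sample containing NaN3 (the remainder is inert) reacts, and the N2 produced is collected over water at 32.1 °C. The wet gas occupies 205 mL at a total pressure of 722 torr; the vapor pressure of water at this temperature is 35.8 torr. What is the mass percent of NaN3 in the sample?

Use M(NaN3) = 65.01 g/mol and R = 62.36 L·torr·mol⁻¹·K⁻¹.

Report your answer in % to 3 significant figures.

P(N2) = 722 − 35.8 = 686.2 torr
n(N2) = PV/RT = (686.2 × 0.2050) / (62.36 × 305.25) = 0.007390 mol
n(NaN3) = (2/3) × 0.007390 = 0.004927 mol
m(NaN3) = 0.004927 × 65.01 = 0.3203 g
%NaN3 = 0.3203 / 0.367 × 100 = 87.28%

87.3 %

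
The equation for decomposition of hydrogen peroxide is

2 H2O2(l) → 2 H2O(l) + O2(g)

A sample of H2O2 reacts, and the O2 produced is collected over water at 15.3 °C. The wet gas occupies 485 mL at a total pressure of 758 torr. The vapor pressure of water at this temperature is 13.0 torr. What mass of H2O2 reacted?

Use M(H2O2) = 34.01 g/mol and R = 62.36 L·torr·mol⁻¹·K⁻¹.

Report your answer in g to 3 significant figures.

P(O2) = 758 − 13.0 = 745.0 torr
n(O2) = PV/RT = (745.0 × 0.4850) / (62.36 × 288.45) = 0.02009 mol
n(H2O2) = (2/1) × 0.02009 = 0.04018 mol
m(H2O2) = 0.04018 × 34.01 = 1.367 g

1.37 g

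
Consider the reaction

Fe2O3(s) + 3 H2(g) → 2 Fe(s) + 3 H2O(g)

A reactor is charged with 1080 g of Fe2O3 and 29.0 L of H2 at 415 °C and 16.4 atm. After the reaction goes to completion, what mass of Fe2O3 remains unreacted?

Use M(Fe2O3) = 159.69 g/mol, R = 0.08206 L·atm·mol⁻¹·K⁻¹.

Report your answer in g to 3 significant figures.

632 g

n(Fe2O3) = 1080 / 159.69 = 6.763 mol
n(H2) = PV/RT = (16.4 × 29.0) / (0.08206 × 688.15) = 8.422 mol
For 6.763 mol Fe2O3, stoichiometry requires (3/1) × 6.763 = 20.29 mol H2; 8.422 mol is available, so H2 is limiting.
n(Fe2O3) consumed = (1/3) × 8.422 = 2.807 mol; remaining = 6.763 − 2.807 = 3.956 mol
m(Fe2O3) = 3.956 × 159.69 = 631.7 g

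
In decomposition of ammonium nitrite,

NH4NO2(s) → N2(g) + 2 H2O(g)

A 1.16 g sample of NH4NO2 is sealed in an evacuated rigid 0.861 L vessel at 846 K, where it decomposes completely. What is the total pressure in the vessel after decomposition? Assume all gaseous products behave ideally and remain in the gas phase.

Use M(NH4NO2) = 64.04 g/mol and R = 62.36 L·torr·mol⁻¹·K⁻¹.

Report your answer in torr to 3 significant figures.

3330 torr

n(NH4NO2) = 1.16 / 64.04 = 0.01811 mol
n(gas produced) = (3/1) × 0.01811 = 0.05433 mol
P = nRT/V = 0.05433 × 62.36 × 846 / 0.861 = 3329 torr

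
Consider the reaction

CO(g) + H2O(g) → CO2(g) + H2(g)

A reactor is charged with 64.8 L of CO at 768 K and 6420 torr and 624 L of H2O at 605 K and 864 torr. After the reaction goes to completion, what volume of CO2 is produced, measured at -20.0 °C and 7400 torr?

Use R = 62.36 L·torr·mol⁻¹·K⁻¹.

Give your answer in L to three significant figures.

n(CO) = PV/RT = (6420 × 64.8) / (62.36 × 768) = 8.686 mol
n(H2O) = PV/RT = (864 × 624) / (62.36 × 605) = 14.29 mol
For 8.686 mol CO, stoichiometry requires (1/1) × 8.686 = 8.686 mol H2O; 14.29 mol is available, so CO is limiting.
n(CO2) = (1/1) × 8.686 = 8.686 mol
V(CO2) = nRT/P = 8.686 × 62.36 × 253.15 / 7400 = 18.53 L

18.5 L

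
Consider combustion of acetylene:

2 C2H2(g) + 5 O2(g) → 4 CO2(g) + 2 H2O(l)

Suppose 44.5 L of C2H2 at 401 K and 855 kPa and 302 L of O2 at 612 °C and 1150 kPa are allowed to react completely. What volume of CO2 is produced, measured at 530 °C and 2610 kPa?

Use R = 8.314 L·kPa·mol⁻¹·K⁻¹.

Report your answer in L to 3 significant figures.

n(C2H2) = PV/RT = (855 × 44.5) / (8.314 × 401) = 11.41 mol
n(O2) = PV/RT = (1150 × 302) / (8.314 × 885.15) = 47.19 mol
For 11.41 mol C2H2, stoichiometry requires (5/2) × 11.41 = 28.52 mol O2; 47.19 mol is available, so C2H2 is limiting.
n(CO2) = (4/2) × 11.41 = 22.82 mol
V(CO2) = nRT/P = 22.82 × 8.314 × 803.15 / 2610 = 58.38 L

58.4 L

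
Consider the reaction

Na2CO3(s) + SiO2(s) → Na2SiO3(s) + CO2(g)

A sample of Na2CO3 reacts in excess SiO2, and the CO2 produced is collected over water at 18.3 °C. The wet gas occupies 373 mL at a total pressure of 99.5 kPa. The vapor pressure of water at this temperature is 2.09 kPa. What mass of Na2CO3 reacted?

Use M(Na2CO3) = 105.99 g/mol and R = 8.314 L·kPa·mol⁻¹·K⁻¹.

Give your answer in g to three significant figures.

P(CO2) = 99.5 − 2.09 = 97.41 kPa
n(CO2) = PV/RT = (97.41 × 0.3730) / (8.314 × 291.45) = 0.01499 mol
n(Na2CO3) = (1/1) × 0.01499 = 0.01499 mol
m(Na2CO3) = 0.01499 × 105.99 = 1.589 g

1.59 g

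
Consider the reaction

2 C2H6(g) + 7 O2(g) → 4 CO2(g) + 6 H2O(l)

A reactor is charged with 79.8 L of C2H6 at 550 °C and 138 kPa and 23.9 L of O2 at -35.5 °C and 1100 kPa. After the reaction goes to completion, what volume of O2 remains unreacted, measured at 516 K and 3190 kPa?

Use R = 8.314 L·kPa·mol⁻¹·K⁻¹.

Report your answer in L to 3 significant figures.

10.3 L

n(C2H6) = PV/RT = (138 × 79.8) / (8.314 × 823.15) = 1.609 mol
n(O2) = PV/RT = (1100 × 23.9) / (8.314 × 237.65) = 13.31 mol
For 1.609 mol C2H6, stoichiometry requires (7/2) × 1.609 = 5.631 mol O2; 13.31 mol is available, so C2H6 is limiting.
n(O2) consumed = (7/2) × 1.609 = 5.631 mol; remaining = 13.31 − 5.631 = 7.679 mol
V(O2) = nRT/P = 7.679 × 8.314 × 516 / 3190 = 10.33 L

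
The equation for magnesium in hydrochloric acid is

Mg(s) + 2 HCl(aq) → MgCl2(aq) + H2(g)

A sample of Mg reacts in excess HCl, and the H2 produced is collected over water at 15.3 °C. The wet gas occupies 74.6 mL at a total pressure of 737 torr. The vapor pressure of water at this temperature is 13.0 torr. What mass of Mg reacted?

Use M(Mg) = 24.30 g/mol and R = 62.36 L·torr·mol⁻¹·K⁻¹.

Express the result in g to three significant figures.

0.0730 g

P(H2) = 737 − 13.0 = 724.0 torr
n(H2) = PV/RT = (724.0 × 0.07460) / (62.36 × 288.45) = 0.003003 mol
n(Mg) = (1/1) × 0.003003 = 0.003003 mol
m(Mg) = 0.003003 × 24.30 = 0.07297 g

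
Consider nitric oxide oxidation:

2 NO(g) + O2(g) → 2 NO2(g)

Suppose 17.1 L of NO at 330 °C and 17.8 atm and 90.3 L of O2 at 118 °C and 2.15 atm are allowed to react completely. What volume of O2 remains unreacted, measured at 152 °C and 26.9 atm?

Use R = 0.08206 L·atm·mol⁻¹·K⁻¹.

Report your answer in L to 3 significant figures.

n(NO) = PV/RT = (17.8 × 17.1) / (0.08206 × 603.15) = 6.150 mol
n(O2) = PV/RT = (2.15 × 90.3) / (0.08206 × 391.15) = 6.049 mol
For 6.150 mol NO, stoichiometry requires (1/2) × 6.150 = 3.075 mol O2; 6.049 mol is available, so NO is limiting.
n(O2) consumed = (1/2) × 6.150 = 3.075 mol; remaining = 6.049 − 3.075 = 2.974 mol
V(O2) = nRT/P = 2.974 × 0.08206 × 425.15 / 26.9 = 3.857 L

3.86 L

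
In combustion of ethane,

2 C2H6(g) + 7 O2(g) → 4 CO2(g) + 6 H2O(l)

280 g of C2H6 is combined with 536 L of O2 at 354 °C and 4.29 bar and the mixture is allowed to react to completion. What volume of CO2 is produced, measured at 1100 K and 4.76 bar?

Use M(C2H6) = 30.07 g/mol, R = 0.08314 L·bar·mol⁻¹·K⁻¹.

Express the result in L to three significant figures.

n(C2H6) = 280 / 30.07 = 9.312 mol
n(O2) = PV/RT = (4.29 × 536) / (0.08314 × 627.15) = 44.10 mol
For 9.312 mol C2H6, stoichiometry requires (7/2) × 9.312 = 32.59 mol O2; 44.10 mol is available, so C2H6 is limiting.
n(CO2) = (4/2) × 9.312 = 18.62 mol
V(CO2) = nRT/P = 18.62 × 0.08314 × 1100 / 4.76 = 357.7 L

358 L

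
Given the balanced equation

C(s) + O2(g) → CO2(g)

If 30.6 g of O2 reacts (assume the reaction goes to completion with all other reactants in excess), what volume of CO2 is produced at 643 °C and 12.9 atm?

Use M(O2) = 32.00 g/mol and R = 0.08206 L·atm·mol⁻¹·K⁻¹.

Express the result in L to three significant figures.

n(O2) = 30.60 / 32.00 = 0.9563 mol
n(CO2) = (1/1) × 0.9563 = 0.9563 mol
V = nRT/P = 0.9563 × 0.08206 × 916.15 / 12.9 = 5.573 L

5.57 L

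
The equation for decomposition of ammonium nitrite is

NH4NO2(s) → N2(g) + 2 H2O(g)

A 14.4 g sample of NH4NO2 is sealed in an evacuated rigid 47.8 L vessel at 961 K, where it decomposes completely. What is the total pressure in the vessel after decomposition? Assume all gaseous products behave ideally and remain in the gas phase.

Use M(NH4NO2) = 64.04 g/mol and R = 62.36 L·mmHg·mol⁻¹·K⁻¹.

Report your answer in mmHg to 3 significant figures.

n(NH4NO2) = 14.4 / 64.04 = 0.2249 mol
n(gas produced) = (3/1) × 0.2249 = 0.6747 mol
P = nRT/V = 0.6747 × 62.36 × 961 / 47.8 = 845.9 mmHg

846 mmHg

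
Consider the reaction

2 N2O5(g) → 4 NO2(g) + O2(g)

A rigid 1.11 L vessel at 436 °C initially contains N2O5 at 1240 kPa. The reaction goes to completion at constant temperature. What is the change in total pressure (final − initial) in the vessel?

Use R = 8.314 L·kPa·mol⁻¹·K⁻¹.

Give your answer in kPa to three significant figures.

Rigid vessel, constant T ⇒ P scales with total gas moles (2 → 5).
P_final = (5/2) × 1240 = 3100 kPa; ΔP = 3100 − 1240 = 1860 kPa

1860 kPa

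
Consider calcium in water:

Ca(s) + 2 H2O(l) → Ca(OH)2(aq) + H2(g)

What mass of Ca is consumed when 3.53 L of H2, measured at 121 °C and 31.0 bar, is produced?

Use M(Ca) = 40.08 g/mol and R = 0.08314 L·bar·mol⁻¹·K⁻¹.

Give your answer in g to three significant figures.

134 g

n(H2) = PV/RT = (31.0 × 3.53) / (0.08314 × 394.15) = 3.339 mol
n(Ca) = (1/1) × 3.339 = 3.339 mol
m(Ca) = 3.339 × 40.08 = 133.8 g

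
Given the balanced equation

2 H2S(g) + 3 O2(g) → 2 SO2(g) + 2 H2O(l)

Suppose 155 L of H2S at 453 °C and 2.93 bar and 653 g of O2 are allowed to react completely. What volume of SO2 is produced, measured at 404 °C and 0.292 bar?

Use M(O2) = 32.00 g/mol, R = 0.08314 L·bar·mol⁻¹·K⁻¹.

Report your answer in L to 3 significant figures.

n(H2S) = PV/RT = (2.93 × 155) / (0.08314 × 726.15) = 7.523 mol
n(O2) = 653 / 32.00 = 20.41 mol
For 7.523 mol H2S, stoichiometry requires (3/2) × 7.523 = 11.28 mol O2; 20.41 mol is available, so H2S is limiting.
n(SO2) = (2/2) × 7.523 = 7.523 mol
V(SO2) = nRT/P = 7.523 × 0.08314 × 677.15 / 0.292 = 1450 L

1450 L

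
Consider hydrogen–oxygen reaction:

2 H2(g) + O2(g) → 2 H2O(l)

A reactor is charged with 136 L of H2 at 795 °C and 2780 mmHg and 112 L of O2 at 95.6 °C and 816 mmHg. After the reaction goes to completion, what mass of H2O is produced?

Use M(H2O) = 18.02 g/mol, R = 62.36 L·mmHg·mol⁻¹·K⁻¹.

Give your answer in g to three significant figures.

n(H2) = PV/RT = (2780 × 136) / (62.36 × 1068.15) = 5.676 mol
n(O2) = PV/RT = (816 × 112) / (62.36 × 368.75) = 3.974 mol
For 5.676 mol H2, stoichiometry requires (1/2) × 5.676 = 2.838 mol O2; 3.974 mol is available, so H2 is limiting.
n(H2O) = (2/2) × 5.676 = 5.676 mol
m(H2O) = 5.676 × 18.02 = 102.3 g

102 g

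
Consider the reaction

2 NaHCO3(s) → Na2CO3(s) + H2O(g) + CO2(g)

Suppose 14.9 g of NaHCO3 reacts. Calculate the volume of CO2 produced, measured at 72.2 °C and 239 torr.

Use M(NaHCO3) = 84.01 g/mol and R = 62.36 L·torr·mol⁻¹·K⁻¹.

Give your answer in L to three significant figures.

n(NaHCO3) = 14.90 / 84.01 = 0.1774 mol
n(CO2) = (1/2) × 0.1774 = 0.08870 mol
V = nRT/P = 0.08870 × 62.36 × 345.35 / 239 = 7.993 L

7.99 L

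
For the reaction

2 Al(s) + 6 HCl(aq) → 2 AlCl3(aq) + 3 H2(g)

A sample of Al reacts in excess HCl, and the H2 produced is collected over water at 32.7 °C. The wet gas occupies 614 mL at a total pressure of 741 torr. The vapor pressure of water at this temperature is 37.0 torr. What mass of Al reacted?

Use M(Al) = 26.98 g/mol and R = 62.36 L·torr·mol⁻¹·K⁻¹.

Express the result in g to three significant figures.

P(H2) = 741 − 37.0 = 704.0 torr
n(H2) = PV/RT = (704.0 × 0.6140) / (62.36 × 305.85) = 0.02266 mol
n(Al) = (2/3) × 0.02266 = 0.01511 mol
m(Al) = 0.01511 × 26.98 = 0.4077 g

0.408 g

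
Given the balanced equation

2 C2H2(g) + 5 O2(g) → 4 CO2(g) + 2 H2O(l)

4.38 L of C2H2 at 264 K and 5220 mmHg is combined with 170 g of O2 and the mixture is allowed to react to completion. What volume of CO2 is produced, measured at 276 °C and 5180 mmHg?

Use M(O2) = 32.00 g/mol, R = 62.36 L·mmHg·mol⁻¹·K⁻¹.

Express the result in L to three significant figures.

18.4 L

n(C2H2) = PV/RT = (5220 × 4.38) / (62.36 × 264) = 1.389 mol
n(O2) = 170 / 32.00 = 5.312 mol
For 1.389 mol C2H2, stoichiometry requires (5/2) × 1.389 = 3.473 mol O2; 5.312 mol is available, so C2H2 is limiting.
n(CO2) = (4/2) × 1.389 = 2.778 mol
V(CO2) = nRT/P = 2.778 × 62.36 × 549.15 / 5180 = 18.37 L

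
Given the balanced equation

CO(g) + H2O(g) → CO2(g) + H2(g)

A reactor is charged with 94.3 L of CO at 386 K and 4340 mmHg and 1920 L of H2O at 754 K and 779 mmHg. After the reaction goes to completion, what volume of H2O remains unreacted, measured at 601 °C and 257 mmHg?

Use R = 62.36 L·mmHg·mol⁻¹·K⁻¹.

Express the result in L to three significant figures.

n(CO) = PV/RT = (4340 × 94.3) / (62.36 × 386) = 17.00 mol
n(H2O) = PV/RT = (779 × 1920) / (62.36 × 754) = 31.81 mol
For 17.00 mol CO, stoichiometry requires (1/1) × 17.00 = 17.00 mol H2O; 31.81 mol is available, so CO is limiting.
n(H2O) consumed = (1/1) × 17.00 = 17.00 mol; remaining = 31.81 − 17.00 = 14.81 mol
V(H2O) = nRT/P = 14.81 × 62.36 × 874.15 / 257 = 3141 L

3140 L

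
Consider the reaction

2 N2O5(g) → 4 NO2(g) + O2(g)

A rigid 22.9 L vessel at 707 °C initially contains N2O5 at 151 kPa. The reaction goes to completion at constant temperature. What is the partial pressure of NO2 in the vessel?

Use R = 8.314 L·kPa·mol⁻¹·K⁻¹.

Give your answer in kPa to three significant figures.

302 kPa

n(N2O5)₀ = PV/RT = (151 × 22.9) / (8.314 × 980.15) = 0.4243 mol
n(NO2) = (4/2) × 0.4243 = 0.8486 mol
P(NO2) = nRT/V = 0.8486 × 8.314 × 980.15 / 22.9 = 302.0 kPa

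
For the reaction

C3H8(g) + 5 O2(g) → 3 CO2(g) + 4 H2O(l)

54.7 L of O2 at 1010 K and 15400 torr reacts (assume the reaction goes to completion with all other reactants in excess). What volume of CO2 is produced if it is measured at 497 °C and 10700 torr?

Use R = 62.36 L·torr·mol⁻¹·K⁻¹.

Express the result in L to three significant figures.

n(O2) = PV/RT = (15400 × 54.7) / (62.36 × 1010) = 13.37 mol
n(CO2) = (3/5) × 13.37 = 8.022 mol
V = nRT/P = 8.022 × 62.36 × 770.15 / 10700 = 36.01 L

36.0 L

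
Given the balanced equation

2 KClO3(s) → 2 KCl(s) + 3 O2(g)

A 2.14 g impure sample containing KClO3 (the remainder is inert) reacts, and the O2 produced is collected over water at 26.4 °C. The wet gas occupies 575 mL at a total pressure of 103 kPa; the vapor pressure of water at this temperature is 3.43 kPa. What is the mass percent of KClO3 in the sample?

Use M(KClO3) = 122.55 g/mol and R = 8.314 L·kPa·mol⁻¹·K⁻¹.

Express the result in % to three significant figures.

P(O2) = 103 − 3.43 = 99.57 kPa
n(O2) = PV/RT = (99.57 × 0.5750) / (8.314 × 299.55) = 0.02299 mol
n(KClO3) = (2/3) × 0.02299 = 0.01533 mol
m(KClO3) = 0.01533 × 122.55 = 1.879 g
%KClO3 = 1.879 / 2.14 × 100 = 87.80%

87.8 %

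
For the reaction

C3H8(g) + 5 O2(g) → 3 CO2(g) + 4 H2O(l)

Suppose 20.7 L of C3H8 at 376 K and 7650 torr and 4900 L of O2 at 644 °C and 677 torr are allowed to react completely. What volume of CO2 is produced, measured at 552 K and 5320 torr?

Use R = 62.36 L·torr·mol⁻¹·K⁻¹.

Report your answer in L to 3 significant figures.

131 L

n(C3H8) = PV/RT = (7650 × 20.7) / (62.36 × 376) = 6.754 mol
n(O2) = PV/RT = (677 × 4900) / (62.36 × 917.15) = 58.00 mol
For 6.754 mol C3H8, stoichiometry requires (5/1) × 6.754 = 33.77 mol O2; 58.00 mol is available, so C3H8 is limiting.
n(CO2) = (3/1) × 6.754 = 20.26 mol
V(CO2) = nRT/P = 20.26 × 62.36 × 552 / 5320 = 131.1 L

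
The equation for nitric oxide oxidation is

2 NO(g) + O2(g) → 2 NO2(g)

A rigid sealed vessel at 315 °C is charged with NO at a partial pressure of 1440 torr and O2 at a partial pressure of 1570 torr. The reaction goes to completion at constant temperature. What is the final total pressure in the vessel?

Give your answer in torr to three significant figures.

Because the vessel is rigid and T is held at 315 °C, work the stoichiometry in partial pressures (P_i = n_iRT/V).
P(O2) required for 1440 torr of NO = (1/2) × 1440 = 720.0 torr; available 1570 torr, so NO is limiting.
P(O2) remaining = 1570 − (1/2) × 1440 = 850.0 torr
P(gaseous products) = (2)/2 × 1440 = 1440 torr
P_total at 315 °C = 850.0 + 1440 = 2290 torr

2290 torr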